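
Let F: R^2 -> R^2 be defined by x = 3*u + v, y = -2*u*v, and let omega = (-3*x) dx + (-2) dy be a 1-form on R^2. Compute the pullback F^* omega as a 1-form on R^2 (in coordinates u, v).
F^* omega = (-27*u - 5*v) du + (-5*u - 3*v) dv

Using F^*(f dg) = (f ∘ F) d(g ∘ F), substitute each coordinate x_i by F_i(u, v) in f_i, and replace dx_i by d F_i = (∂F_i/∂u) du + (∂F_i/∂v) dv.
  For the x component: f_1(F) = -9*u - 3*v; d F_1 = (3) du + (1) dv
  For the y component: f_2(F) = -2; d F_2 = (-2*v) du + (-2*u) dv
Combining and collecting du, dv coefficients:
  coeff of du: -27*u - 5*v
  coeff of dv: -5*u - 3*v
F^* omega = (-27*u - 5*v) du + (-5*u - 3*v) dv.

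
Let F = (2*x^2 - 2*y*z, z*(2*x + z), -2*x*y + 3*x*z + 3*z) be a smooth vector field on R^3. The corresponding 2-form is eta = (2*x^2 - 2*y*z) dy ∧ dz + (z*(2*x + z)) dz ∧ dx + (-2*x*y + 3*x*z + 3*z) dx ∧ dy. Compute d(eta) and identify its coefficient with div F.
d(eta) = (7*x + 3) dx ∧ dy ∧ dz; div F = 7*x + 3

For a 2-form in R^3 of the form above, applying d gives a 3-form with coefficient ∂P/∂x + ∂Q/∂y + ∂R/∂z:
  ∂P/∂x = 4*x
  ∂Q/∂y = 0
  ∂R/∂z = 3*x + 3
Sum = 7*x + 3, which is exactly div F.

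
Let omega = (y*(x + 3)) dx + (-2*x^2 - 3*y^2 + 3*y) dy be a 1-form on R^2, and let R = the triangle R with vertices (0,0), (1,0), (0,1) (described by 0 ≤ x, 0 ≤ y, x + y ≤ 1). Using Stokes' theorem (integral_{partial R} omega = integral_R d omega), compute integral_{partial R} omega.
integral_(partial R) omega = -7/3

Stokes: integral_partial_R omega = integral_R d omega with d omega = (∂Q/∂x - ∂P/∂y) dx ∧ dy.
  ∂Q/∂x = -4*x
  ∂P/∂y = x + 3
  integrand = ∂Q/∂x - ∂P/∂y = -5*x - 3.
Integrating over R: integral_0^1 integral_0^{1-x} (-5*x - 3) dy dx = -7/3.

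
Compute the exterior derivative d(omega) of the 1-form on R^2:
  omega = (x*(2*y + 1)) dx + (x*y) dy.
d(omega) = (-2*x + y) dx ∧ dy

For a 1-form omega = sum_i f_i dx_i, the exterior derivative is
  d(omega) = sum_{i < j} (∂f_j/∂x_i - ∂f_i/∂x_j) dx_i ∧ dx_j.
  coefficient of dx ∧ dy: ∂f_2/∂x - ∂f_1/∂y = ∂(x*y)/∂x - ∂(x*(2*y + 1))/∂y = -2*x + y
Assembling: d(omega) = (-2*x + y) dx ∧ dy.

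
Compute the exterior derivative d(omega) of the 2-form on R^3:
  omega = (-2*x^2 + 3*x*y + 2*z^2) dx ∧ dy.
d(omega) = (4*z) dx ∧ dy ∧ dz

For a 2-form omega = sum_{i<j} g_{ij} dx_i ∧ dx_j, the exterior derivative is
  d(omega) = sum_{i<j} d(g_{ij}) ∧ dx_i ∧ dx_j = sum_{i<j, k} (∂g_{ij}/∂x_k) dx_k ∧ dx_i ∧ dx_j.
Expand each term, using dx_k ∧ dx_i ∧ dx_j = sgn(permutation) dx_{(a)} ∧ dx_{(b)} ∧ dx_{(c)} with (a < b < c) sorted:
  d(-2*x^2 + 3*x*y + 2*z^2) includes (∂/∂z)(-2*x^2 + 3*x*y + 2*z^2) dz = (4*z) dz, which multiplied by dx ∧ dy gives (4*z) dx ∧ dy ∧ dz
Collecting like 3-forms: d(omega) = (4*z) dx ∧ dy ∧ dz.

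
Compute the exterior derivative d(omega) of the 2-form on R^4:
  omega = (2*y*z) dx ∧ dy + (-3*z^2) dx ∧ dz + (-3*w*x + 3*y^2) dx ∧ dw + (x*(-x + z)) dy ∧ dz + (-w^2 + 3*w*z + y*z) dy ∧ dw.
d(omega) = (-2*x + 2*y + z) dx ∧ dy ∧ dz + (-6*y) dx ∧ dy ∧ dw + (-3*w - y) dy ∧ dz ∧ dw

For a 2-form omega = sum_{i<j} g_{ij} dx_i ∧ dx_j, the exterior derivative is
  d(omega) = sum_{i<j} d(g_{ij}) ∧ dx_i ∧ dx_j = sum_{i<j, k} (∂g_{ij}/∂x_k) dx_k ∧ dx_i ∧ dx_j.
Expand each term, using dx_k ∧ dx_i ∧ dx_j = sgn(permutation) dx_{(a)} ∧ dx_{(b)} ∧ dx_{(c)} with (a < b < c) sorted:
  d(2*y*z) includes (∂/∂z)(2*y*z) dz = (2*y) dz, which multiplied by dx ∧ dy gives (2*y) dx ∧ dy ∧ dz
  d(-3*w*x + 3*y^2) includes (∂/∂y)(-3*w*x + 3*y^2) dy = (6*y) dy, which multiplied by dx ∧ dw gives (-6*y) dx ∧ dy ∧ dw
  d(x*(-x + z)) includes (∂/∂x)(x*(-x + z)) dx = (-2*x + z) dx, which multiplied by dy ∧ dz gives (-2*x + z) dx ∧ dy ∧ dz
  d(-w^2 + 3*w*z + y*z) includes (∂/∂z)(-w^2 + 3*w*z + y*z) dz = (3*w + y) dz, which multiplied by dy ∧ dw gives (-3*w - y) dy ∧ dz ∧ dw
Collecting like 3-forms: d(omega) = (-2*x + 2*y + z) dx ∧ dy ∧ dz + (-6*y) dx ∧ dy ∧ dw + (-3*w - y) dy ∧ dz ∧ dw.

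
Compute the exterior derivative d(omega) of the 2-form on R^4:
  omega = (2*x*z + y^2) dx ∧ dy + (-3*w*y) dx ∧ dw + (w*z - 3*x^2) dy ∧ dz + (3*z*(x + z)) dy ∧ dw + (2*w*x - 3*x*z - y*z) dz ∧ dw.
d(omega) = (-4*x) dx ∧ dy ∧ dz + (3*w + 3*z) dx ∧ dy ∧ dw + (-3*x - 6*z) dy ∧ dz ∧ dw + (2*w - 3*z) dx ∧ dz ∧ dw

For a 2-form omega = sum_{i<j} g_{ij} dx_i ∧ dx_j, the exterior derivative is
  d(omega) = sum_{i<j} d(g_{ij}) ∧ dx_i ∧ dx_j = sum_{i<j, k} (∂g_{ij}/∂x_k) dx_k ∧ dx_i ∧ dx_j.
Expand each term, using dx_k ∧ dx_i ∧ dx_j = sgn(permutation) dx_{(a)} ∧ dx_{(b)} ∧ dx_{(c)} with (a < b < c) sorted:
  d(2*x*z + y^2) includes (∂/∂z)(2*x*z + y^2) dz = (2*x) dz, which multiplied by dx ∧ dy gives (2*x) dx ∧ dy ∧ dz
  d(-3*w*y) includes (∂/∂y)(-3*w*y) dy = (-3*w) dy, which multiplied by dx ∧ dw gives (3*w) dx ∧ dy ∧ dw
  d(w*z - 3*x^2) includes (∂/∂x)(w*z - 3*x^2) dx = (-6*x) dx, which multiplied by dy ∧ dz gives (-6*x) dx ∧ dy ∧ dz
  d(w*z - 3*x^2) includes (∂/∂w)(w*z - 3*x^2) dw = (z) dw, which multiplied by dy ∧ dz gives (z) dy ∧ dz ∧ dw
  d(3*z*(x + z)) includes (∂/∂x)(3*z*(x + z)) dx = (3*z) dx, which multiplied by dy ∧ dw gives (3*z) dx ∧ dy ∧ dw
  d(3*z*(x + z)) includes (∂/∂z)(3*z*(x + z)) dz = (3*x + 6*z) dz, which multiplied by dy ∧ dw gives (-3*x - 6*z) dy ∧ dz ∧ dw
  d(2*w*x - 3*x*z - y*z) includes (∂/∂x)(2*w*x - 3*x*z - y*z) dx = (2*w - 3*z) dx, which multiplied by dz ∧ dw gives (2*w - 3*z) dx ∧ dz ∧ dw
  d(2*w*x - 3*x*z - y*z) includes (∂/∂y)(2*w*x - 3*x*z - y*z) dy = (-z) dy, which multiplied by dz ∧ dw gives (-z) dy ∧ dz ∧ dw
Collecting like 3-forms: d(omega) = (-4*x) dx ∧ dy ∧ dz + (3*w + 3*z) dx ∧ dy ∧ dw + (-3*x - 6*z) dy ∧ dz ∧ dw + (2*w - 3*z) dx ∧ dz ∧ dw.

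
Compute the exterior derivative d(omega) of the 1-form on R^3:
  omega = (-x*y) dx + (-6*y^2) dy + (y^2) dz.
d(omega) = (x) dx ∧ dy + (2*y) dy ∧ dz

For a 1-form omega = sum_i f_i dx_i, the exterior derivative is
  d(omega) = sum_{i < j} (∂f_j/∂x_i - ∂f_i/∂x_j) dx_i ∧ dx_j.
  coefficient of dx ∧ dy: ∂f_2/∂x - ∂f_1/∂y = ∂(-6*y^2)/∂x - ∂(-x*y)/∂y = x
  coefficient of dy ∧ dz: ∂f_3/∂y - ∂f_2/∂z = ∂(y^2)/∂y - ∂(-6*y^2)/∂z = 2*y
Assembling: d(omega) = (x) dx ∧ dy + (2*y) dy ∧ dz.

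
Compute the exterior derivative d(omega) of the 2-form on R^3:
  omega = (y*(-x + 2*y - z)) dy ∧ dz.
d(omega) = (-y) dx ∧ dy ∧ dz

For a 2-form omega = sum_{i<j} g_{ij} dx_i ∧ dx_j, the exterior derivative is
  d(omega) = sum_{i<j} d(g_{ij}) ∧ dx_i ∧ dx_j = sum_{i<j, k} (∂g_{ij}/∂x_k) dx_k ∧ dx_i ∧ dx_j.
Expand each term, using dx_k ∧ dx_i ∧ dx_j = sgn(permutation) dx_{(a)} ∧ dx_{(b)} ∧ dx_{(c)} with (a < b < c) sorted:
  d(y*(-x + 2*y - z)) includes (∂/∂x)(y*(-x + 2*y - z)) dx = (-y) dx, which multiplied by dy ∧ dz gives (-y) dx ∧ dy ∧ dz
Collecting like 3-forms: d(omega) = (-y) dx ∧ dy ∧ dz.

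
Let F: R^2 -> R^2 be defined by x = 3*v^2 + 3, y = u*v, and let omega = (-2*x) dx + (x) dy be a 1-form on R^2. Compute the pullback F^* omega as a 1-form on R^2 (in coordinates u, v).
F^* omega = (3*v*(v^2 + 1)) du + (3*u*v^2 + 3*u - 36*v^3 - 36*v) dv

Using F^*(f dg) = (f ∘ F) d(g ∘ F), substitute each coordinate x_i by F_i(u, v) in f_i, and replace dx_i by d F_i = (∂F_i/∂u) du + (∂F_i/∂v) dv.
  For the x component: f_1(F) = -6*v^2 - 6; d F_1 = (0) du + (6*v) dv
  For the y component: f_2(F) = 3*v^2 + 3; d F_2 = (v) du + (u) dv
Combining and collecting du, dv coefficients:
  coeff of du: 3*v*(v^2 + 1)
  coeff of dv: 3*u*v^2 + 3*u - 36*v^3 - 36*v
F^* omega = (3*v*(v^2 + 1)) du + (3*u*v^2 + 3*u - 36*v^3 - 36*v) dv.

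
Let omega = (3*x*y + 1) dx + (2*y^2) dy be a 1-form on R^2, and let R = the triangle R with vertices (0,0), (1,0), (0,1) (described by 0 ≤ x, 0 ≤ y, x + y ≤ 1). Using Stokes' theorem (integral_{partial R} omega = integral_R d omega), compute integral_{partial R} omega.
integral_(partial R) omega = -1/2

Stokes: integral_partial_R omega = integral_R d omega with d omega = (∂Q/∂x - ∂P/∂y) dx ∧ dy.
  ∂Q/∂x = 0
  ∂P/∂y = 3*x
  integrand = ∂Q/∂x - ∂P/∂y = -3*x.
Integrating over R: integral_0^1 integral_0^{1-x} (-3*x) dy dx = -1/2.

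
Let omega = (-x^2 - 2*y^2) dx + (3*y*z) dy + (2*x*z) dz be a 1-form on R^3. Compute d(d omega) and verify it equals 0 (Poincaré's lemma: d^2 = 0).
d(d omega) = 0

Step 1: d omega = sum_{i<j} (∂f_j/∂x_i - ∂f_i/∂x_j) dx_i ∧ dx_j:
  coeff of dx ∧ dy: 4*y
  coeff of dx ∧ dz: 2*z
  coeff of dy ∧ dz: -3*y
Step 2: Apply d again to each 2-form coefficient. The only possible 3-form in R^3 is dx ∧ dy ∧ dz, with coefficient
  ∂(coeff of dy∧dz)/∂x - ∂(coeff of dx∧dz)/∂y + ∂(coeff of dx∧dy)/∂z
  = ∂/∂x (-3*y) - ∂/∂y (2*z) + ∂/∂z (4*y).
Each of these terms simplifies to sums of mixed partials that cancel in pairs. The result is 0 (by equality of mixed partials for smooth functions — Schwarz / Clairaut).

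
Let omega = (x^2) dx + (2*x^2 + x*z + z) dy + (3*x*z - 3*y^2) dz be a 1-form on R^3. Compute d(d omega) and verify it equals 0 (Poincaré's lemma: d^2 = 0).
d(d omega) = 0

Step 1: d omega = sum_{i<j} (∂f_j/∂x_i - ∂f_i/∂x_j) dx_i ∧ dx_j:
  coeff of dx ∧ dy: 4*x + z
  coeff of dx ∧ dz: 3*z
  coeff of dy ∧ dz: -x - 6*y - 1
Step 2: Apply d again to each 2-form coefficient. The only possible 3-form in R^3 is dx ∧ dy ∧ dz, with coefficient
  ∂(coeff of dy∧dz)/∂x - ∂(coeff of dx∧dz)/∂y + ∂(coeff of dx∧dy)/∂z
  = ∂/∂x (-x - 6*y - 1) - ∂/∂y (3*z) + ∂/∂z (4*x + z).
Each of these terms simplifies to sums of mixed partials that cancel in pairs. The result is 0 (by equality of mixed partials for smooth functions — Schwarz / Clairaut).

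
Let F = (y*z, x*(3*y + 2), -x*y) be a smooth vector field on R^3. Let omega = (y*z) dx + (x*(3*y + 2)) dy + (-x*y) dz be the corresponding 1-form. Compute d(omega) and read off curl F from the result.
d(omega) = (-x) dy ∧ dz + (2*y) dz ∧ dx + (3*y - z + 2) dx ∧ dy; curl F = (-x, 2*y, 3*y - z + 2)

d omega = sum_{i<j} (∂f_j/∂x_i - ∂f_i/∂x_j) dx_i ∧ dx_j. Under the identification (dy ∧ dz, dz ∧ dx, dx ∧ dy) ↔ (e_x, e_y, e_z), the coefficients are exactly the components of curl F. Compute:
  ∂R/∂y - ∂Q/∂z = (-x) - (0) = -x
  ∂P/∂z - ∂R/∂x = (y) - (-y) = 2*y
  ∂Q/∂x - ∂P/∂y = (3*y + 2) - (z) = 3*y - z + 2.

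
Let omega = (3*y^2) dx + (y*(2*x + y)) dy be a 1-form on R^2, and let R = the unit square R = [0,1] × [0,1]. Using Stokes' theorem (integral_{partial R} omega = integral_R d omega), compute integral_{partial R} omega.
integral_(partial R) omega = -2

Stokes: integral_partial_R omega = integral_R d omega with d omega = (∂Q/∂x - ∂P/∂y) dx ∧ dy.
  ∂Q/∂x = 2*y
  ∂P/∂y = 6*y
  integrand = ∂Q/∂x - ∂P/∂y = -4*y.
Integrating over R: integral_0^1 integral_0^1 (-4*y) dx dy = -2.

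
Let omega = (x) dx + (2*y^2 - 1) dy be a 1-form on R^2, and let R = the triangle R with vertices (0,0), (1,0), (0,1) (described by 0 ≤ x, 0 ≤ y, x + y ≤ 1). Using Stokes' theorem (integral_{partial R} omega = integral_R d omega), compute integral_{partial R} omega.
integral_(partial R) omega = 0

Stokes: integral_partial_R omega = integral_R d omega with d omega = (∂Q/∂x - ∂P/∂y) dx ∧ dy.
  ∂Q/∂x = 0
  ∂P/∂y = 0
  integrand = ∂Q/∂x - ∂P/∂y = 0.
Integrating over R: integral_0^1 integral_0^{1-x} (0) dy dx = 0.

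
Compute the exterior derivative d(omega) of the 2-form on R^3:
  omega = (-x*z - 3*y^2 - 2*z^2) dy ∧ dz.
d(omega) = (-z) dx ∧ dy ∧ dz

For a 2-form omega = sum_{i<j} g_{ij} dx_i ∧ dx_j, the exterior derivative is
  d(omega) = sum_{i<j} d(g_{ij}) ∧ dx_i ∧ dx_j = sum_{i<j, k} (∂g_{ij}/∂x_k) dx_k ∧ dx_i ∧ dx_j.
Expand each term, using dx_k ∧ dx_i ∧ dx_j = sgn(permutation) dx_{(a)} ∧ dx_{(b)} ∧ dx_{(c)} with (a < b < c) sorted:
  d(-x*z - 3*y^2 - 2*z^2) includes (∂/∂x)(-x*z - 3*y^2 - 2*z^2) dx = (-z) dx, which multiplied by dy ∧ dz gives (-z) dx ∧ dy ∧ dz
Collecting like 3-forms: d(omega) = (-z) dx ∧ dy ∧ dz.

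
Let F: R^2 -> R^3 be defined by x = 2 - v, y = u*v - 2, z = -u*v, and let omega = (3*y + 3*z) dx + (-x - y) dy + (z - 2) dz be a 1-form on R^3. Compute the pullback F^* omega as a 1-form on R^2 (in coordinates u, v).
F^* omega = (v*(v + 2)) du + (u*v + 2*u + 6) dv

Using F^*(f dg) = (f ∘ F) d(g ∘ F), substitute each coordinate x_i by F_i(u, v) in f_i, and replace dx_i by d F_i = (∂F_i/∂u) du + (∂F_i/∂v) dv.
  For the x component: f_1(F) = -6; d F_1 = (0) du + (-1) dv
  For the y component: f_2(F) = v*(1 - u); d F_2 = (v) du + (u) dv
  For the z component: f_3(F) = -u*v - 2; d F_3 = (-v) du + (-u) dv
Combining and collecting du, dv coefficients:
  coeff of du: v*(v + 2)
  coeff of dv: u*v + 2*u + 6
F^* omega = (v*(v + 2)) du + (u*v + 2*u + 6) dv.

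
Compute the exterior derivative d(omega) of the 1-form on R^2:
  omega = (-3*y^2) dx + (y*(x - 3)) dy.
d(omega) = (7*y) dx ∧ dy

For a 1-form omega = sum_i f_i dx_i, the exterior derivative is
  d(omega) = sum_{i < j} (∂f_j/∂x_i - ∂f_i/∂x_j) dx_i ∧ dx_j.
  coefficient of dx ∧ dy: ∂f_2/∂x - ∂f_1/∂y = ∂(y*(x - 3))/∂x - ∂(-3*y^2)/∂y = 7*y
Assembling: d(omega) = (7*y) dx ∧ dy.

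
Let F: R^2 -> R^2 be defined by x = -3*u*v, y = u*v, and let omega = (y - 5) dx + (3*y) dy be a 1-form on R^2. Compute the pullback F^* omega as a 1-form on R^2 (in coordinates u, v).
F^* omega = (15*v) du + (15*u) dv

Using F^*(f dg) = (f ∘ F) d(g ∘ F), substitute each coordinate x_i by F_i(u, v) in f_i, and replace dx_i by d F_i = (∂F_i/∂u) du + (∂F_i/∂v) dv.
  For the x component: f_1(F) = u*v - 5; d F_1 = (-3*v) du + (-3*u) dv
  For the y component: f_2(F) = 3*u*v; d F_2 = (v) du + (u) dv
Combining and collecting du, dv coefficients:
  coeff of du: 15*v
  coeff of dv: 15*u
F^* omega = (15*v) du + (15*u) dv.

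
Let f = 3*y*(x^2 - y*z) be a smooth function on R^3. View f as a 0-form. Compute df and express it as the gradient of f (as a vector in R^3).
df = (6*x*y) dx + (3*x^2 - 6*y*z) dy + (-3*y^2) dz; grad f = (6*x*y, 3*x^2 - 6*y*z, -3*y^2)

For a 0-form f, d f = (∂f/∂x) dx + (∂f/∂y) dy + (∂f/∂z) dz. The components of the vector representation are exactly the entries of grad f in Cartesian coordinates:
  ∂f/∂x = 6*x*y
  ∂f/∂y = 3*x^2 - 6*y*z
  ∂f/∂z = -3*y^2.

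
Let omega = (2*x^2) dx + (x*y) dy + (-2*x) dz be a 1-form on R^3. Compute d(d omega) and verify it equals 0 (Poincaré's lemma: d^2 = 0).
d(d omega) = 0

Step 1: d omega = sum_{i<j} (∂f_j/∂x_i - ∂f_i/∂x_j) dx_i ∧ dx_j:
  coeff of dx ∧ dy: y
  coeff of dx ∧ dz: -2
  coeff of dy ∧ dz: 0
Step 2: Apply d again to each 2-form coefficient. The only possible 3-form in R^3 is dx ∧ dy ∧ dz, with coefficient
  ∂(coeff of dy∧dz)/∂x - ∂(coeff of dx∧dz)/∂y + ∂(coeff of dx∧dy)/∂z
  = ∂/∂x (0) - ∂/∂y (-2) + ∂/∂z (y).
Each of these terms simplifies to sums of mixed partials that cancel in pairs. The result is 0 (by equality of mixed partials for smooth functions — Schwarz / Clairaut).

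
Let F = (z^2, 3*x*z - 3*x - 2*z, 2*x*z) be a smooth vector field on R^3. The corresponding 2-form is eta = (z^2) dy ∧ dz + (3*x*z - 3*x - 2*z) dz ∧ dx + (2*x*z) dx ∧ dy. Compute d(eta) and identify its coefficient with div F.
d(eta) = (2*x) dx ∧ dy ∧ dz; div F = 2*x

For a 2-form in R^3 of the form above, applying d gives a 3-form with coefficient ∂P/∂x + ∂Q/∂y + ∂R/∂z:
  ∂P/∂x = 0
  ∂Q/∂y = 0
  ∂R/∂z = 2*x
Sum = 2*x, which is exactly div F.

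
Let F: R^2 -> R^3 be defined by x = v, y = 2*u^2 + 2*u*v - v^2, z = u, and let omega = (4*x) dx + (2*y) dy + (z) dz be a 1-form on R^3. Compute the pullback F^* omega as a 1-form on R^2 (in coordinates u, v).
F^* omega = (16*u^3 + 24*u^2*v + u - 4*v^3) du + (8*u^3 - 12*u*v^2 + 4*v^3 + 4*v) dv

Using F^*(f dg) = (f ∘ F) d(g ∘ F), substitute each coordinate x_i by F_i(u, v) in f_i, and replace dx_i by d F_i = (∂F_i/∂u) du + (∂F_i/∂v) dv.
  For the x component: f_1(F) = 4*v; d F_1 = (0) du + (1) dv
  For the y component: f_2(F) = 4*u^2 + 4*u*v - 2*v^2; d F_2 = (4*u + 2*v) du + (2*u - 2*v) dv
  For the z component: f_3(F) = u; d F_3 = (1) du + (0) dv
Combining and collecting du, dv coefficients:
  coeff of du: 16*u^3 + 24*u^2*v + u - 4*v^3
  coeff of dv: 8*u^3 - 12*u*v^2 + 4*v^3 + 4*v
F^* omega = (16*u^3 + 24*u^2*v + u - 4*v^3) du + (8*u^3 - 12*u*v^2 + 4*v^3 + 4*v) dv.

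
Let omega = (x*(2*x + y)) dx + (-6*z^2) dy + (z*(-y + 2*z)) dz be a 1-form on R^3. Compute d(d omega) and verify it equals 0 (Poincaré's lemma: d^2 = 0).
d(d omega) = 0

Step 1: d omega = sum_{i<j} (∂f_j/∂x_i - ∂f_i/∂x_j) dx_i ∧ dx_j:
  coeff of dx ∧ dy: -x
  coeff of dx ∧ dz: 0
  coeff of dy ∧ dz: 11*z
Step 2: Apply d again to each 2-form coefficient. The only possible 3-form in R^3 is dx ∧ dy ∧ dz, with coefficient
  ∂(coeff of dy∧dz)/∂x - ∂(coeff of dx∧dz)/∂y + ∂(coeff of dx∧dy)/∂z
  = ∂/∂x (11*z) - ∂/∂y (0) + ∂/∂z (-x).
Each of these terms simplifies to sums of mixed partials that cancel in pairs. The result is 0 (by equality of mixed partials for smooth functions — Schwarz / Clairaut).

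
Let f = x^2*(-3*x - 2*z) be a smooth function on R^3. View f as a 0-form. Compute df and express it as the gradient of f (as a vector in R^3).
df = (x*(-9*x - 4*z)) dx + (0) dy + (-2*x^2) dz; grad f = (x*(-9*x - 4*z), 0, -2*x^2)

For a 0-form f, d f = (∂f/∂x) dx + (∂f/∂y) dy + (∂f/∂z) dz. The components of the vector representation are exactly the entries of grad f in Cartesian coordinates:
  ∂f/∂x = x*(-9*x - 4*z)
  ∂f/∂y = 0
  ∂f/∂z = -2*x^2.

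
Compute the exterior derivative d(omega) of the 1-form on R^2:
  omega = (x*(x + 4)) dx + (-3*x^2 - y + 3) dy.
d(omega) = (-6*x) dx ∧ dy

For a 1-form omega = sum_i f_i dx_i, the exterior derivative is
  d(omega) = sum_{i < j} (∂f_j/∂x_i - ∂f_i/∂x_j) dx_i ∧ dx_j.
  coefficient of dx ∧ dy: ∂f_2/∂x - ∂f_1/∂y = ∂(-3*x^2 - y + 3)/∂x - ∂(x*(x + 4))/∂y = -6*x
Assembling: d(omega) = (-6*x) dx ∧ dy.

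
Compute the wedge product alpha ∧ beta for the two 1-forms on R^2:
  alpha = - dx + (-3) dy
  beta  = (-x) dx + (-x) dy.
alpha ∧ beta = (-2*x) dx ∧ dy

Distribute the wedge, using dx_i ∧ dx_j = -dx_j ∧ dx_i and dx_i ∧ dx_i = 0. For each pair (i, j) with i < j, the coefficient of dx_i ∧ dx_j in alpha ∧ beta is (alpha_i * beta_j - alpha_j * beta_i). Collecting: alpha ∧ beta = (-2*x) dx ∧ dy.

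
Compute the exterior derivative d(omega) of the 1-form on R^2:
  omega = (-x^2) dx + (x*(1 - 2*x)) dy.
d(omega) = (1 - 4*x) dx ∧ dy

For a 1-form omega = sum_i f_i dx_i, the exterior derivative is
  d(omega) = sum_{i < j} (∂f_j/∂x_i - ∂f_i/∂x_j) dx_i ∧ dx_j.
  coefficient of dx ∧ dy: ∂f_2/∂x - ∂f_1/∂y = ∂(x*(1 - 2*x))/∂x - ∂(-x^2)/∂y = 1 - 4*x
Assembling: d(omega) = (1 - 4*x) dx ∧ dy.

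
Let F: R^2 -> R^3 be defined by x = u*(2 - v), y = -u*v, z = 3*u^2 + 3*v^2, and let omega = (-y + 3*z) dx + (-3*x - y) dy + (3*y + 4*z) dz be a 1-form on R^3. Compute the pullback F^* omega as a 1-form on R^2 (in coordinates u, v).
F^* omega = (72*u^3 - 27*u^2*v + 18*u^2 + 67*u*v^2 + 8*u*v - 9*v^3 + 18*v^2) du + (-9*u^3 + 67*u^2*v + 6*u^2 - 27*u*v^2 + 72*v^3) dv

Using F^*(f dg) = (f ∘ F) d(g ∘ F), substitute each coordinate x_i by F_i(u, v) in f_i, and replace dx_i by d F_i = (∂F_i/∂u) du + (∂F_i/∂v) dv.
  For the x component: f_1(F) = 9*u^2 + u*v + 9*v^2; d F_1 = (2 - v) du + (-u) dv
  For the y component: f_2(F) = 2*u*(2*v - 3); d F_2 = (-v) du + (-u) dv
  For the z component: f_3(F) = 12*u^2 - 3*u*v + 12*v^2; d F_3 = (6*u) du + (6*v) dv
Combining and collecting du, dv coefficients:
  coeff of du: 72*u^3 - 27*u^2*v + 18*u^2 + 67*u*v^2 + 8*u*v - 9*v^3 + 18*v^2
  coeff of dv: -9*u^3 + 67*u^2*v + 6*u^2 - 27*u*v^2 + 72*v^3
F^* omega = (72*u^3 - 27*u^2*v + 18*u^2 + 67*u*v^2 + 8*u*v - 9*v^3 + 18*v^2) du + (-9*u^3 + 67*u^2*v + 6*u^2 - 27*u*v^2 + 72*v^3) dv.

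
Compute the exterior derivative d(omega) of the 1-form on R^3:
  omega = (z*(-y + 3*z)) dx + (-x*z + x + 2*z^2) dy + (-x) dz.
d(omega) = (1) dx ∧ dy + (y - 6*z - 1) dx ∧ dz + (x - 4*z) dy ∧ dz

For a 1-form omega = sum_i f_i dx_i, the exterior derivative is
  d(omega) = sum_{i < j} (∂f_j/∂x_i - ∂f_i/∂x_j) dx_i ∧ dx_j.
  coefficient of dx ∧ dy: ∂f_2/∂x - ∂f_1/∂y = ∂(-x*z + x + 2*z^2)/∂x - ∂(z*(-y + 3*z))/∂y = 1
  coefficient of dx ∧ dz: ∂f_3/∂x - ∂f_1/∂z = ∂(-x)/∂x - ∂(z*(-y + 3*z))/∂z = y - 6*z - 1
  coefficient of dy ∧ dz: ∂f_3/∂y - ∂f_2/∂z = ∂(-x)/∂y - ∂(-x*z + x + 2*z^2)/∂z = x - 4*z
Assembling: d(omega) = (1) dx ∧ dy + (y - 6*z - 1) dx ∧ dz + (x - 4*z) dy ∧ dz.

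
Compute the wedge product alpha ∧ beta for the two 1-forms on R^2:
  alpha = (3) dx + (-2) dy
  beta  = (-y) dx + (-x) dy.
alpha ∧ beta = (-3*x - 2*y) dx ∧ dy

Distribute the wedge, using dx_i ∧ dx_j = -dx_j ∧ dx_i and dx_i ∧ dx_i = 0. For each pair (i, j) with i < j, the coefficient of dx_i ∧ dx_j in alpha ∧ beta is (alpha_i * beta_j - alpha_j * beta_i). Collecting: alpha ∧ beta = (-3*x - 2*y) dx ∧ dy.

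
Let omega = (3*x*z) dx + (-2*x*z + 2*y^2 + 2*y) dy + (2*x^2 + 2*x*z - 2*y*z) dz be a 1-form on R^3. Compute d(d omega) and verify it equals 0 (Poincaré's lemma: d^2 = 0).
d(d omega) = 0

Step 1: d omega = sum_{i<j} (∂f_j/∂x_i - ∂f_i/∂x_j) dx_i ∧ dx_j:
  coeff of dx ∧ dy: -2*z
  coeff of dx ∧ dz: x + 2*z
  coeff of dy ∧ dz: 2*x - 2*z
Step 2: Apply d again to each 2-form coefficient. The only possible 3-form in R^3 is dx ∧ dy ∧ dz, with coefficient
  ∂(coeff of dy∧dz)/∂x - ∂(coeff of dx∧dz)/∂y + ∂(coeff of dx∧dy)/∂z
  = ∂/∂x (2*x - 2*z) - ∂/∂y (x + 2*z) + ∂/∂z (-2*z).
Each of these terms simplifies to sums of mixed partials that cancel in pairs. The result is 0 (by equality of mixed partials for smooth functions — Schwarz / Clairaut).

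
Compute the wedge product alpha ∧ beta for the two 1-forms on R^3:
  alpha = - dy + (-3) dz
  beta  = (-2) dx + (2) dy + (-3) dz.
alpha ∧ beta = (-2) dx ∧ dy + (9) dy ∧ dz + (-6) dx ∧ dz

Distribute the wedge, using dx_i ∧ dx_j = -dx_j ∧ dx_i and dx_i ∧ dx_i = 0. For each pair (i, j) with i < j, the coefficient of dx_i ∧ dx_j in alpha ∧ beta is (alpha_i * beta_j - alpha_j * beta_i). Collecting: alpha ∧ beta = (-2) dx ∧ dy + (9) dy ∧ dz + (-6) dx ∧ dz.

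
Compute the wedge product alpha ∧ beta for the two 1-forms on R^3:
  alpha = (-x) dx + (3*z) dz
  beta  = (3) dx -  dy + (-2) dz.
alpha ∧ beta = (x) dx ∧ dy + (2*x - 9*z) dx ∧ dz + (3*z) dy ∧ dz

Distribute the wedge, using dx_i ∧ dx_j = -dx_j ∧ dx_i and dx_i ∧ dx_i = 0. For each pair (i, j) with i < j, the coefficient of dx_i ∧ dx_j in alpha ∧ beta is (alpha_i * beta_j - alpha_j * beta_i). Collecting: alpha ∧ beta = (x) dx ∧ dy + (2*x - 9*z) dx ∧ dz + (3*z) dy ∧ dz.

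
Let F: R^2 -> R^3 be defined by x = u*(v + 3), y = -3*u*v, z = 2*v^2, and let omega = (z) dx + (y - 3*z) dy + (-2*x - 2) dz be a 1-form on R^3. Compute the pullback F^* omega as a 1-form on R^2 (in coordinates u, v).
F^* omega = (v^2*(9*u + 20*v + 6)) du + (v*(9*u^2 + 12*u*v - 24*u - 8)) dv

Using F^*(f dg) = (f ∘ F) d(g ∘ F), substitute each coordinate x_i by F_i(u, v) in f_i, and replace dx_i by d F_i = (∂F_i/∂u) du + (∂F_i/∂v) dv.
  For the x component: f_1(F) = 2*v^2; d F_1 = (v + 3) du + (u) dv
  For the y component: f_2(F) = 3*v*(-u - 2*v); d F_2 = (-3*v) du + (-3*u) dv
  For the z component: f_3(F) = -2*u*v - 6*u - 2; d F_3 = (0) du + (4*v) dv
Combining and collecting du, dv coefficients:
  coeff of du: v^2*(9*u + 20*v + 6)
  coeff of dv: v*(9*u^2 + 12*u*v - 24*u - 8)
F^* omega = (v^2*(9*u + 20*v + 6)) du + (v*(9*u^2 + 12*u*v - 24*u - 8)) dv.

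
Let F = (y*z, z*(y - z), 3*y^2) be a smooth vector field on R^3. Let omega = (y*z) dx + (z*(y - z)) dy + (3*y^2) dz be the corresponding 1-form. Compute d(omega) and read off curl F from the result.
d(omega) = (5*y + 2*z) dy ∧ dz + (y) dz ∧ dx + (-z) dx ∧ dy; curl F = (5*y + 2*z, y, -z)

d omega = sum_{i<j} (∂f_j/∂x_i - ∂f_i/∂x_j) dx_i ∧ dx_j. Under the identification (dy ∧ dz, dz ∧ dx, dx ∧ dy) ↔ (e_x, e_y, e_z), the coefficients are exactly the components of curl F. Compute:
  ∂R/∂y - ∂Q/∂z = (6*y) - (y - 2*z) = 5*y + 2*z
  ∂P/∂z - ∂R/∂x = (y) - (0) = y
  ∂Q/∂x - ∂P/∂y = (0) - (z) = -z.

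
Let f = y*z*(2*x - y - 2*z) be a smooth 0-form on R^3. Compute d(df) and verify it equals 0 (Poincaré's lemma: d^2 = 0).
d(df) = 0

Step 1: df = sum_i (∂f/∂x_i) dx_i = (2*y*z) dx + (2*z*(x - y - z)) dy + (y*(2*x - y - 4*z)) dz.
Step 2: Apply d again. Using the 1-form formula, the coefficient of dx ∧ dy in d(df) is ∂^2 f/∂x ∂y - ∂^2 f/∂y ∂x = (2*z) - (2*z) = 0 (equality of mixed partials for smooth f).
Similarly for dx ∧ dz and dy ∧ dz — all coefficients vanish. So d(df) = 0.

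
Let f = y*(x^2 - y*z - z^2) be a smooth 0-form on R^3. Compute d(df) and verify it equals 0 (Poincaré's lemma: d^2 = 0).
d(df) = 0

Step 1: df = sum_i (∂f/∂x_i) dx_i = (2*x*y) dx + (x^2 - 2*y*z - z^2) dy + (y*(-y - 2*z)) dz.
Step 2: Apply d again. Using the 1-form formula, the coefficient of dx ∧ dy in d(df) is ∂^2 f/∂x ∂y - ∂^2 f/∂y ∂x = (2*x) - (2*x) = 0 (equality of mixed partials for smooth f).
Similarly for dx ∧ dz and dy ∧ dz — all coefficients vanish. So d(df) = 0.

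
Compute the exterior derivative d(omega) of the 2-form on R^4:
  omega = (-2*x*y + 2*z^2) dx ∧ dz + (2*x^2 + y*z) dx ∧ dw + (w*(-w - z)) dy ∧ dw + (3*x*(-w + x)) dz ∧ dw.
d(omega) = (2*x) dx ∧ dy ∧ dz + (-z) dx ∧ dy ∧ dw + (-3*w + 6*x - y) dx ∧ dz ∧ dw + (w) dy ∧ dz ∧ dw

For a 2-form omega = sum_{i<j} g_{ij} dx_i ∧ dx_j, the exterior derivative is
  d(omega) = sum_{i<j} d(g_{ij}) ∧ dx_i ∧ dx_j = sum_{i<j, k} (∂g_{ij}/∂x_k) dx_k ∧ dx_i ∧ dx_j.
Expand each term, using dx_k ∧ dx_i ∧ dx_j = sgn(permutation) dx_{(a)} ∧ dx_{(b)} ∧ dx_{(c)} with (a < b < c) sorted:
  d(-2*x*y + 2*z^2) includes (∂/∂y)(-2*x*y + 2*z^2) dy = (-2*x) dy, which multiplied by dx ∧ dz gives (2*x) dx ∧ dy ∧ dz
  d(2*x^2 + y*z) includes (∂/∂y)(2*x^2 + y*z) dy = (z) dy, which multiplied by dx ∧ dw gives (-z) dx ∧ dy ∧ dw
  d(2*x^2 + y*z) includes (∂/∂z)(2*x^2 + y*z) dz = (y) dz, which multiplied by dx ∧ dw gives (-y) dx ∧ dz ∧ dw
  d(w*(-w - z)) includes (∂/∂z)(w*(-w - z)) dz = (-w) dz, which multiplied by dy ∧ dw gives (w) dy ∧ dz ∧ dw
  d(3*x*(-w + x)) includes (∂/∂x)(3*x*(-w + x)) dx = (-3*w + 6*x) dx, which multiplied by dz ∧ dw gives (-3*w + 6*x) dx ∧ dz ∧ dw
Collecting like 3-forms: d(omega) = (2*x) dx ∧ dy ∧ dz + (-z) dx ∧ dy ∧ dw + (-3*w + 6*x - y) dx ∧ dz ∧ dw + (w) dy ∧ dz ∧ dw.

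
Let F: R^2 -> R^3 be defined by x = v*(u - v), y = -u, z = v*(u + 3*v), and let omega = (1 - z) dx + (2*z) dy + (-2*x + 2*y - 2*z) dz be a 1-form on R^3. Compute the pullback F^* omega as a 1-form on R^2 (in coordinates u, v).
F^* omega = (v*(-5*u*v - 4*u - 7*v^2 - 6*v + 1)) du + (-5*u^2*v - 2*u^2 - 29*u*v^2 - 12*u*v + u - 18*v^3 - 2*v) dv

Using F^*(f dg) = (f ∘ F) d(g ∘ F), substitute each coordinate x_i by F_i(u, v) in f_i, and replace dx_i by d F_i = (∂F_i/∂u) du + (∂F_i/∂v) dv.
  For the x component: f_1(F) = -u*v - 3*v^2 + 1; d F_1 = (v) du + (u - 2*v) dv
  For the y component: f_2(F) = 2*v*(u + 3*v); d F_2 = (-1) du + (0) dv
  For the z component: f_3(F) = -4*u*v - 2*u - 4*v^2; d F_3 = (v) du + (u + 6*v) dv
Combining and collecting du, dv coefficients:
  coeff of du: v*(-5*u*v - 4*u - 7*v^2 - 6*v + 1)
  coeff of dv: -5*u^2*v - 2*u^2 - 29*u*v^2 - 12*u*v + u - 18*v^3 - 2*v
F^* omega = (v*(-5*u*v - 4*u - 7*v^2 - 6*v + 1)) du + (-5*u^2*v - 2*u^2 - 29*u*v^2 - 12*u*v + u - 18*v^3 - 2*v) dv.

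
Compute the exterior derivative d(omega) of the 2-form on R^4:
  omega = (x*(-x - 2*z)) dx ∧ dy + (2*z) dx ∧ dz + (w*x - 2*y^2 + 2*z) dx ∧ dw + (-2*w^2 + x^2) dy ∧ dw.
d(omega) = (-2*x) dx ∧ dy ∧ dz + (2*x + 4*y) dx ∧ dy ∧ dw + (-2) dx ∧ dz ∧ dw

For a 2-form omega = sum_{i<j} g_{ij} dx_i ∧ dx_j, the exterior derivative is
  d(omega) = sum_{i<j} d(g_{ij}) ∧ dx_i ∧ dx_j = sum_{i<j, k} (∂g_{ij}/∂x_k) dx_k ∧ dx_i ∧ dx_j.
Expand each term, using dx_k ∧ dx_i ∧ dx_j = sgn(permutation) dx_{(a)} ∧ dx_{(b)} ∧ dx_{(c)} with (a < b < c) sorted:
  d(x*(-x - 2*z)) includes (∂/∂z)(x*(-x - 2*z)) dz = (-2*x) dz, which multiplied by dx ∧ dy gives (-2*x) dx ∧ dy ∧ dz
  d(w*x - 2*y^2 + 2*z) includes (∂/∂y)(w*x - 2*y^2 + 2*z) dy = (-4*y) dy, which multiplied by dx ∧ dw gives (4*y) dx ∧ dy ∧ dw
  d(w*x - 2*y^2 + 2*z) includes (∂/∂z)(w*x - 2*y^2 + 2*z) dz = (2) dz, which multiplied by dx ∧ dw gives (-2) dx ∧ dz ∧ dw
  d(-2*w^2 + x^2) includes (∂/∂x)(-2*w^2 + x^2) dx = (2*x) dx, which multiplied by dy ∧ dw gives (2*x) dx ∧ dy ∧ dw
Collecting like 3-forms: d(omega) = (-2*x) dx ∧ dy ∧ dz + (2*x + 4*y) dx ∧ dy ∧ dw + (-2) dx ∧ dz ∧ dw.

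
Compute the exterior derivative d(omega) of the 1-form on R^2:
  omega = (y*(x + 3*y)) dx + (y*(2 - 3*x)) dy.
d(omega) = (-x - 9*y) dx ∧ dy

For a 1-form omega = sum_i f_i dx_i, the exterior derivative is
  d(omega) = sum_{i < j} (∂f_j/∂x_i - ∂f_i/∂x_j) dx_i ∧ dx_j.
  coefficient of dx ∧ dy: ∂f_2/∂x - ∂f_1/∂y = ∂(y*(2 - 3*x))/∂x - ∂(y*(x + 3*y))/∂y = -x - 9*y
Assembling: d(omega) = (-x - 9*y) dx ∧ dy.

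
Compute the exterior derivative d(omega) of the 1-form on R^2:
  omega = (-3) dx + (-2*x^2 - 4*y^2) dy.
d(omega) = (-4*x) dx ∧ dy

For a 1-form omega = sum_i f_i dx_i, the exterior derivative is
  d(omega) = sum_{i < j} (∂f_j/∂x_i - ∂f_i/∂x_j) dx_i ∧ dx_j.
  coefficient of dx ∧ dy: ∂f_2/∂x - ∂f_1/∂y = ∂(-2*x^2 - 4*y^2)/∂x - ∂(-3)/∂y = -4*x
Assembling: d(omega) = (-4*x) dx ∧ dy.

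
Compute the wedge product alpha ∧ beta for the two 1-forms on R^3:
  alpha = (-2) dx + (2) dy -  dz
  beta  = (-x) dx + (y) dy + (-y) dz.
alpha ∧ beta = (2*x - 2*y) dx ∧ dy + (-x + 2*y) dx ∧ dz + (-y) dy ∧ dz

Distribute the wedge, using dx_i ∧ dx_j = -dx_j ∧ dx_i and dx_i ∧ dx_i = 0. For each pair (i, j) with i < j, the coefficient of dx_i ∧ dx_j in alpha ∧ beta is (alpha_i * beta_j - alpha_j * beta_i). Collecting: alpha ∧ beta = (2*x - 2*y) dx ∧ dy + (-x + 2*y) dx ∧ dz + (-y) dy ∧ dz.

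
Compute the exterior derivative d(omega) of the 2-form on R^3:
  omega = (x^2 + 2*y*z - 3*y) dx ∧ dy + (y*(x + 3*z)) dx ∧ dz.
d(omega) = (-x + 2*y - 3*z) dx ∧ dy ∧ dz

For a 2-form omega = sum_{i<j} g_{ij} dx_i ∧ dx_j, the exterior derivative is
  d(omega) = sum_{i<j} d(g_{ij}) ∧ dx_i ∧ dx_j = sum_{i<j, k} (∂g_{ij}/∂x_k) dx_k ∧ dx_i ∧ dx_j.
Expand each term, using dx_k ∧ dx_i ∧ dx_j = sgn(permutation) dx_{(a)} ∧ dx_{(b)} ∧ dx_{(c)} with (a < b < c) sorted:
  d(x^2 + 2*y*z - 3*y) includes (∂/∂z)(x^2 + 2*y*z - 3*y) dz = (2*y) dz, which multiplied by dx ∧ dy gives (2*y) dx ∧ dy ∧ dz
  d(y*(x + 3*z)) includes (∂/∂y)(y*(x + 3*z)) dy = (x + 3*z) dy, which multiplied by dx ∧ dz gives (-x - 3*z) dx ∧ dy ∧ dz
Collecting like 3-forms: d(omega) = (-x + 2*y - 3*z) dx ∧ dy ∧ dz.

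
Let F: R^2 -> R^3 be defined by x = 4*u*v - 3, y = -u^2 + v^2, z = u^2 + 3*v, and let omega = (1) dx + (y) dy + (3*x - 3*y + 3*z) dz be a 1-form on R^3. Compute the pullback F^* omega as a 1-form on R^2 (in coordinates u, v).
F^* omega = (14*u^3 + 24*u^2*v - 8*u*v^2 + 18*u*v - 18*u + 4*v) du + (-2*u^2*v + 18*u^2 + 36*u*v + 4*u + 2*v^3 - 9*v^2 + 27*v - 27) dv

Using F^*(f dg) = (f ∘ F) d(g ∘ F), substitute each coordinate x_i by F_i(u, v) in f_i, and replace dx_i by d F_i = (∂F_i/∂u) du + (∂F_i/∂v) dv.
  For the x component: f_1(F) = 1; d F_1 = (4*v) du + (4*u) dv
  For the y component: f_2(F) = -u^2 + v^2; d F_2 = (-2*u) du + (2*v) dv
  For the z component: f_3(F) = 6*u^2 + 12*u*v - 3*v^2 + 9*v - 9; d F_3 = (2*u) du + (3) dv
Combining and collecting du, dv coefficients:
  coeff of du: 14*u^3 + 24*u^2*v - 8*u*v^2 + 18*u*v - 18*u + 4*v
  coeff of dv: -2*u^2*v + 18*u^2 + 36*u*v + 4*u + 2*v^3 - 9*v^2 + 27*v - 27
F^* omega = (14*u^3 + 24*u^2*v - 8*u*v^2 + 18*u*v - 18*u + 4*v) du + (-2*u^2*v + 18*u^2 + 36*u*v + 4*u + 2*v^3 - 9*v^2 + 27*v - 27) dv.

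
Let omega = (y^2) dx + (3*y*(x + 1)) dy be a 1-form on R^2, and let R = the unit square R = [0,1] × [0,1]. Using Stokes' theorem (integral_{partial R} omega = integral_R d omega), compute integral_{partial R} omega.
integral_(partial R) omega = 1/2

Stokes: integral_partial_R omega = integral_R d omega with d omega = (∂Q/∂x - ∂P/∂y) dx ∧ dy.
  ∂Q/∂x = 3*y
  ∂P/∂y = 2*y
  integrand = ∂Q/∂x - ∂P/∂y = y.
Integrating over R: integral_0^1 integral_0^1 (y) dx dy = 1/2.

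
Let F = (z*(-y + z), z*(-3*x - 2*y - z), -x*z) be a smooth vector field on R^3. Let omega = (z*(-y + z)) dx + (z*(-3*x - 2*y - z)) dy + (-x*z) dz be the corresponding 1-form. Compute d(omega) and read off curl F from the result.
d(omega) = (3*x + 2*y + 2*z) dy ∧ dz + (-y + 3*z) dz ∧ dx + (-2*z) dx ∧ dy; curl F = (3*x + 2*y + 2*z, -y + 3*z, -2*z)

d omega = sum_{i<j} (∂f_j/∂x_i - ∂f_i/∂x_j) dx_i ∧ dx_j. Under the identification (dy ∧ dz, dz ∧ dx, dx ∧ dy) ↔ (e_x, e_y, e_z), the coefficients are exactly the components of curl F. Compute:
  ∂R/∂y - ∂Q/∂z = (0) - (-3*x - 2*y - 2*z) = 3*x + 2*y + 2*z
  ∂P/∂z - ∂R/∂x = (-y + 2*z) - (-z) = -y + 3*z
  ∂Q/∂x - ∂P/∂y = (-3*z) - (-z) = -2*z.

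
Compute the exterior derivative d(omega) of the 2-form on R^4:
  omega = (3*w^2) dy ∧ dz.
d(omega) = (6*w) dy ∧ dz ∧ dw

For a 2-form omega = sum_{i<j} g_{ij} dx_i ∧ dx_j, the exterior derivative is
  d(omega) = sum_{i<j} d(g_{ij}) ∧ dx_i ∧ dx_j = sum_{i<j, k} (∂g_{ij}/∂x_k) dx_k ∧ dx_i ∧ dx_j.
Expand each term, using dx_k ∧ dx_i ∧ dx_j = sgn(permutation) dx_{(a)} ∧ dx_{(b)} ∧ dx_{(c)} with (a < b < c) sorted:
  d(3*w^2) includes (∂/∂w)(3*w^2) dw = (6*w) dw, which multiplied by dy ∧ dz gives (6*w) dy ∧ dz ∧ dw
Collecting like 3-forms: d(omega) = (6*w) dy ∧ dz ∧ dw.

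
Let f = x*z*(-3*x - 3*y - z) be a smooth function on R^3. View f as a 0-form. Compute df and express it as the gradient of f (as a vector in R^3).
df = (z*(-6*x - 3*y - z)) dx + (-3*x*z) dy + (x*(-3*x - 3*y - 2*z)) dz; grad f = (z*(-6*x - 3*y - z), -3*x*z, x*(-3*x - 3*y - 2*z))

For a 0-form f, d f = (∂f/∂x) dx + (∂f/∂y) dy + (∂f/∂z) dz. The components of the vector representation are exactly the entries of grad f in Cartesian coordinates:
  ∂f/∂x = z*(-6*x - 3*y - z)
  ∂f/∂y = -3*x*z
  ∂f/∂z = x*(-3*x - 3*y - 2*z).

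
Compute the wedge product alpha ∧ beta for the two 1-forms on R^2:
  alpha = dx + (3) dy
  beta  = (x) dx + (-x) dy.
alpha ∧ beta = (-4*x) dx ∧ dy

Distribute the wedge, using dx_i ∧ dx_j = -dx_j ∧ dx_i and dx_i ∧ dx_i = 0. For each pair (i, j) with i < j, the coefficient of dx_i ∧ dx_j in alpha ∧ beta is (alpha_i * beta_j - alpha_j * beta_i). Collecting: alpha ∧ beta = (-4*x) dx ∧ dy.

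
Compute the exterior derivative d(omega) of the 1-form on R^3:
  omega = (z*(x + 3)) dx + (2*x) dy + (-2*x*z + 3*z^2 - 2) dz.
d(omega) = (2) dx ∧ dy + (-x - 2*z - 3) dx ∧ dz

For a 1-form omega = sum_i f_i dx_i, the exterior derivative is
  d(omega) = sum_{i < j} (∂f_j/∂x_i - ∂f_i/∂x_j) dx_i ∧ dx_j.
  coefficient of dx ∧ dy: ∂f_2/∂x - ∂f_1/∂y = ∂(2*x)/∂x - ∂(z*(x + 3))/∂y = 2
  coefficient of dx ∧ dz: ∂f_3/∂x - ∂f_1/∂z = ∂(-2*x*z + 3*z^2 - 2)/∂x - ∂(z*(x + 3))/∂z = -x - 2*z - 3
Assembling: d(omega) = (2) dx ∧ dy + (-x - 2*z - 3) dx ∧ dz.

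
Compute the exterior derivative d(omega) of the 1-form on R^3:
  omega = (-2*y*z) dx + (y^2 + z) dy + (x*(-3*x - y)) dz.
d(omega) = (2*z) dx ∧ dy + (-6*x + y) dx ∧ dz + (-x - 1) dy ∧ dz

For a 1-form omega = sum_i f_i dx_i, the exterior derivative is
  d(omega) = sum_{i < j} (∂f_j/∂x_i - ∂f_i/∂x_j) dx_i ∧ dx_j.
  coefficient of dx ∧ dy: ∂f_2/∂x - ∂f_1/∂y = ∂(y^2 + z)/∂x - ∂(-2*y*z)/∂y = 2*z
  coefficient of dx ∧ dz: ∂f_3/∂x - ∂f_1/∂z = ∂(x*(-3*x - y))/∂x - ∂(-2*y*z)/∂z = -6*x + y
  coefficient of dy ∧ dz: ∂f_3/∂y - ∂f_2/∂z = ∂(x*(-3*x - y))/∂y - ∂(y^2 + z)/∂z = -x - 1
Assembling: d(omega) = (2*z) dx ∧ dy + (-6*x + y) dx ∧ dz + (-x - 1) dy ∧ dz.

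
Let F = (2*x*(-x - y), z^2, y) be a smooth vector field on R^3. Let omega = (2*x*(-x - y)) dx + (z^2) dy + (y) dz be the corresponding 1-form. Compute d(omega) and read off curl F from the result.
d(omega) = (1 - 2*z) dy ∧ dz + (0) dz ∧ dx + (2*x) dx ∧ dy; curl F = (1 - 2*z, 0, 2*x)

d omega = sum_{i<j} (∂f_j/∂x_i - ∂f_i/∂x_j) dx_i ∧ dx_j. Under the identification (dy ∧ dz, dz ∧ dx, dx ∧ dy) ↔ (e_x, e_y, e_z), the coefficients are exactly the components of curl F. Compute:
  ∂R/∂y - ∂Q/∂z = (1) - (2*z) = 1 - 2*z
  ∂P/∂z - ∂R/∂x = (0) - (0) = 0
  ∂Q/∂x - ∂P/∂y = (0) - (-2*x) = 2*x.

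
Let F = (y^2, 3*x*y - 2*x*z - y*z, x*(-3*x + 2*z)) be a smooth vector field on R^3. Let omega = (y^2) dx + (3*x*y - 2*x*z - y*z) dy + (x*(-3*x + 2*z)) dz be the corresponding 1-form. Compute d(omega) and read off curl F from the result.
d(omega) = (2*x + y) dy ∧ dz + (6*x - 2*z) dz ∧ dx + (y - 2*z) dx ∧ dy; curl F = (2*x + y, 6*x - 2*z, y - 2*z)

d omega = sum_{i<j} (∂f_j/∂x_i - ∂f_i/∂x_j) dx_i ∧ dx_j. Under the identification (dy ∧ dz, dz ∧ dx, dx ∧ dy) ↔ (e_x, e_y, e_z), the coefficients are exactly the components of curl F. Compute:
  ∂R/∂y - ∂Q/∂z = (0) - (-2*x - y) = 2*x + y
  ∂P/∂z - ∂R/∂x = (0) - (-6*x + 2*z) = 6*x - 2*z
  ∂Q/∂x - ∂P/∂y = (3*y - 2*z) - (2*y) = y - 2*z.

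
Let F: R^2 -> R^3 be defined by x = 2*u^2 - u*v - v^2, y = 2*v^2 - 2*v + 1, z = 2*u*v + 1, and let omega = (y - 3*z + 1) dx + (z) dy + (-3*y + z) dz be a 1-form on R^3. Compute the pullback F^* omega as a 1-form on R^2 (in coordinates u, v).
F^* omega = (-24*u^2*v + 18*u*v^2 - 8*u*v - 4*u - 14*v^3 + 14*v^2 - 3*v) du + (10*u^2*v + 6*u*v^2 + 10*u*v - 3*u - 4*v^3 + 4*v^2 + 6*v - 2) dv

Using F^*(f dg) = (f ∘ F) d(g ∘ F), substitute each coordinate x_i by F_i(u, v) in f_i, and replace dx_i by d F_i = (∂F_i/∂u) du + (∂F_i/∂v) dv.
  For the x component: f_1(F) = -6*u*v + 2*v^2 - 2*v - 1; d F_1 = (4*u - v) du + (-u - 2*v) dv
  For the y component: f_2(F) = 2*u*v + 1; d F_2 = (0) du + (4*v - 2) dv
  For the z component: f_3(F) = 2*u*v - 6*v^2 + 6*v - 2; d F_3 = (2*v) du + (2*u) dv
Combining and collecting du, dv coefficients:
  coeff of du: -24*u^2*v + 18*u*v^2 - 8*u*v - 4*u - 14*v^3 + 14*v^2 - 3*v
  coeff of dv: 10*u^2*v + 6*u*v^2 + 10*u*v - 3*u - 4*v^3 + 4*v^2 + 6*v - 2
F^* omega = (-24*u^2*v + 18*u*v^2 - 8*u*v - 4*u - 14*v^3 + 14*v^2 - 3*v) du + (10*u^2*v + 6*u*v^2 + 10*u*v - 3*u - 4*v^3 + 4*v^2 + 6*v - 2) dv.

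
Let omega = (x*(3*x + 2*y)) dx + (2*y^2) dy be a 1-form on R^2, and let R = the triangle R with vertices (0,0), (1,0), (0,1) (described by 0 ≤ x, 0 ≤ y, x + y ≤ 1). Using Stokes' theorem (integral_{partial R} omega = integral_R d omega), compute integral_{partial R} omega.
integral_(partial R) omega = -1/3

Stokes: integral_partial_R omega = integral_R d omega with d omega = (∂Q/∂x - ∂P/∂y) dx ∧ dy.
  ∂Q/∂x = 0
  ∂P/∂y = 2*x
  integrand = ∂Q/∂x - ∂P/∂y = -2*x.
Integrating over R: integral_0^1 integral_0^{1-x} (-2*x) dy dx = -1/3.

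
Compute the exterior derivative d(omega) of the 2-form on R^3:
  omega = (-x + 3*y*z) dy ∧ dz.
d(omega) = (-1) dx ∧ dy ∧ dz

For a 2-form omega = sum_{i<j} g_{ij} dx_i ∧ dx_j, the exterior derivative is
  d(omega) = sum_{i<j} d(g_{ij}) ∧ dx_i ∧ dx_j = sum_{i<j, k} (∂g_{ij}/∂x_k) dx_k ∧ dx_i ∧ dx_j.
Expand each term, using dx_k ∧ dx_i ∧ dx_j = sgn(permutation) dx_{(a)} ∧ dx_{(b)} ∧ dx_{(c)} with (a < b < c) sorted:
  d(-x + 3*y*z) includes (∂/∂x)(-x + 3*y*z) dx = (-1) dx, which multiplied by dy ∧ dz gives (-1) dx ∧ dy ∧ dz
Collecting like 3-forms: d(omega) = (-1) dx ∧ dy ∧ dz.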